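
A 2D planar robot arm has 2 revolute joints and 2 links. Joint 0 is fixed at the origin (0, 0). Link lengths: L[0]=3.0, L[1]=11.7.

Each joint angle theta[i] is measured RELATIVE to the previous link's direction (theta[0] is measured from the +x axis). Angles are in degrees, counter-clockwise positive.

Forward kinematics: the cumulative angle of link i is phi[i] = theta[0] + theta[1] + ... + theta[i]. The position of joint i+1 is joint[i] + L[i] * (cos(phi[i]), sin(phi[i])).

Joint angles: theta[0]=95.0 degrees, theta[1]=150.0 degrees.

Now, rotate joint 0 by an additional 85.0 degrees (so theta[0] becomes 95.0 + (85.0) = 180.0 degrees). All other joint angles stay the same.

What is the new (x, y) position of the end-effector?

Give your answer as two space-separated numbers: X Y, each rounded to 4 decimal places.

joint[0] = (0.0000, 0.0000)  (base)
link 0: phi[0] = 180 = 180 deg
  cos(180 deg) = -1.0000, sin(180 deg) = 0.0000
  joint[1] = (0.0000, 0.0000) + 3 * (-1.0000, 0.0000) = (0.0000 + -3.0000, 0.0000 + 0.0000) = (-3.0000, 0.0000)
link 1: phi[1] = 180 + 150 = 330 deg
  cos(330 deg) = 0.8660, sin(330 deg) = -0.5000
  joint[2] = (-3.0000, 0.0000) + 11.7 * (0.8660, -0.5000) = (-3.0000 + 10.1325, 0.0000 + -5.8500) = (7.1325, -5.8500)
End effector: (7.1325, -5.8500)

Answer: 7.1325 -5.8500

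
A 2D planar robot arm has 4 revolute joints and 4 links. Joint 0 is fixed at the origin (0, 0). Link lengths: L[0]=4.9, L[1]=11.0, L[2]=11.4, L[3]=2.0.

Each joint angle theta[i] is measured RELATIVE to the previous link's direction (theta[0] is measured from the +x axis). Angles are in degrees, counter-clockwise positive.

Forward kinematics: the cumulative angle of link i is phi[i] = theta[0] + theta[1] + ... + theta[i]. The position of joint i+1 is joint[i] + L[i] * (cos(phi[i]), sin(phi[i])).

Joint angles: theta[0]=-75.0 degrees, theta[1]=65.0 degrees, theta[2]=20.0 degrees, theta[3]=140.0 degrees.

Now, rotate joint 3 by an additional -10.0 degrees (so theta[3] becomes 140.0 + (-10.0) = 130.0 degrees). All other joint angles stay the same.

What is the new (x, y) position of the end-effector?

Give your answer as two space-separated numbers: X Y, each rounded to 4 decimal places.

Answer: 21.7958 -3.3780

Derivation:
joint[0] = (0.0000, 0.0000)  (base)
link 0: phi[0] = -75 = -75 deg
  cos(-75 deg) = 0.2588, sin(-75 deg) = -0.9659
  joint[1] = (0.0000, 0.0000) + 4.9 * (0.2588, -0.9659) = (0.0000 + 1.2682, 0.0000 + -4.7330) = (1.2682, -4.7330)
link 1: phi[1] = -75 + 65 = -10 deg
  cos(-10 deg) = 0.9848, sin(-10 deg) = -0.1736
  joint[2] = (1.2682, -4.7330) + 11 * (0.9848, -0.1736) = (1.2682 + 10.8329, -4.7330 + -1.9101) = (12.1011, -6.6432)
link 2: phi[2] = -75 + 65 + 20 = 10 deg
  cos(10 deg) = 0.9848, sin(10 deg) = 0.1736
  joint[3] = (12.1011, -6.6432) + 11.4 * (0.9848, 0.1736) = (12.1011 + 11.2268, -6.6432 + 1.9796) = (23.3279, -4.6636)
link 3: phi[3] = -75 + 65 + 20 + 130 = 140 deg
  cos(140 deg) = -0.7660, sin(140 deg) = 0.6428
  joint[4] = (23.3279, -4.6636) + 2 * (-0.7660, 0.6428) = (23.3279 + -1.5321, -4.6636 + 1.2856) = (21.7958, -3.3780)
End effector: (21.7958, -3.3780)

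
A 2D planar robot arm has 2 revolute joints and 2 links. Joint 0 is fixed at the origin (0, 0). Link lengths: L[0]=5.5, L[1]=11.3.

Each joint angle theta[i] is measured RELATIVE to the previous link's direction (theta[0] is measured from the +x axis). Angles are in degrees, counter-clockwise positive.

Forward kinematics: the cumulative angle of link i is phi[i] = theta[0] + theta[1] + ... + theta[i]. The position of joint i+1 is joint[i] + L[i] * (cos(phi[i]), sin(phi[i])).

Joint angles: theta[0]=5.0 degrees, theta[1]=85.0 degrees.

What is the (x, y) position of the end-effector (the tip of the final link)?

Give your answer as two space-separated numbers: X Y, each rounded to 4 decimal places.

Answer: 5.4791 11.7794

Derivation:
joint[0] = (0.0000, 0.0000)  (base)
link 0: phi[0] = 5 = 5 deg
  cos(5 deg) = 0.9962, sin(5 deg) = 0.0872
  joint[1] = (0.0000, 0.0000) + 5.5 * (0.9962, 0.0872) = (0.0000 + 5.4791, 0.0000 + 0.4794) = (5.4791, 0.4794)
link 1: phi[1] = 5 + 85 = 90 deg
  cos(90 deg) = 0.0000, sin(90 deg) = 1.0000
  joint[2] = (5.4791, 0.4794) + 11.3 * (0.0000, 1.0000) = (5.4791 + 0.0000, 0.4794 + 11.3000) = (5.4791, 11.7794)
End effector: (5.4791, 11.7794)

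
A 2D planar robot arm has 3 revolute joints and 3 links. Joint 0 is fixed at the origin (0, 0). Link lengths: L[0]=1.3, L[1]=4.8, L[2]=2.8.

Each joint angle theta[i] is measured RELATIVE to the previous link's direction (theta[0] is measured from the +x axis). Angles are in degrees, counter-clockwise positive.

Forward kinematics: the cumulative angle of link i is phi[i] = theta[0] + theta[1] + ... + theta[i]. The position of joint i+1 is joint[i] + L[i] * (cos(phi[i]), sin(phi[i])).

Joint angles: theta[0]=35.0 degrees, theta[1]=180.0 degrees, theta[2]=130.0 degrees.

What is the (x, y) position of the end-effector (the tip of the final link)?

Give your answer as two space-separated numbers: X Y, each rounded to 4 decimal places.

joint[0] = (0.0000, 0.0000)  (base)
link 0: phi[0] = 35 = 35 deg
  cos(35 deg) = 0.8192, sin(35 deg) = 0.5736
  joint[1] = (0.0000, 0.0000) + 1.3 * (0.8192, 0.5736) = (0.0000 + 1.0649, 0.0000 + 0.7456) = (1.0649, 0.7456)
link 1: phi[1] = 35 + 180 = 215 deg
  cos(215 deg) = -0.8192, sin(215 deg) = -0.5736
  joint[2] = (1.0649, 0.7456) + 4.8 * (-0.8192, -0.5736) = (1.0649 + -3.9319, 0.7456 + -2.7532) = (-2.8670, -2.0075)
link 2: phi[2] = 35 + 180 + 130 = 345 deg
  cos(345 deg) = 0.9659, sin(345 deg) = -0.2588
  joint[3] = (-2.8670, -2.0075) + 2.8 * (0.9659, -0.2588) = (-2.8670 + 2.7046, -2.0075 + -0.7247) = (-0.1624, -2.7322)
End effector: (-0.1624, -2.7322)

Answer: -0.1624 -2.7322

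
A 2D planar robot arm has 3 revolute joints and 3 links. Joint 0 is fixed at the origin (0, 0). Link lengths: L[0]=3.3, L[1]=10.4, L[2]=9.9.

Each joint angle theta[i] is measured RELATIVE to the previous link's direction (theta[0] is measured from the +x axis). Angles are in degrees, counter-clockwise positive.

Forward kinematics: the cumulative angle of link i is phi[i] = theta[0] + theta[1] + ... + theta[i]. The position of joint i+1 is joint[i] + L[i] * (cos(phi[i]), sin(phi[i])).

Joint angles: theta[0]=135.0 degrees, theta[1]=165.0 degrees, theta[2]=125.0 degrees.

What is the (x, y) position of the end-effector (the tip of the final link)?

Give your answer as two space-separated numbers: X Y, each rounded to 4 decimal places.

Answer: 7.0505 2.2992

Derivation:
joint[0] = (0.0000, 0.0000)  (base)
link 0: phi[0] = 135 = 135 deg
  cos(135 deg) = -0.7071, sin(135 deg) = 0.7071
  joint[1] = (0.0000, 0.0000) + 3.3 * (-0.7071, 0.7071) = (0.0000 + -2.3335, 0.0000 + 2.3335) = (-2.3335, 2.3335)
link 1: phi[1] = 135 + 165 = 300 deg
  cos(300 deg) = 0.5000, sin(300 deg) = -0.8660
  joint[2] = (-2.3335, 2.3335) + 10.4 * (0.5000, -0.8660) = (-2.3335 + 5.2000, 2.3335 + -9.0067) = (2.8665, -6.6732)
link 2: phi[2] = 135 + 165 + 125 = 425 deg
  cos(425 deg) = 0.4226, sin(425 deg) = 0.9063
  joint[3] = (2.8665, -6.6732) + 9.9 * (0.4226, 0.9063) = (2.8665 + 4.1839, -6.6732 + 8.9724) = (7.0505, 2.2992)
End effector: (7.0505, 2.2992)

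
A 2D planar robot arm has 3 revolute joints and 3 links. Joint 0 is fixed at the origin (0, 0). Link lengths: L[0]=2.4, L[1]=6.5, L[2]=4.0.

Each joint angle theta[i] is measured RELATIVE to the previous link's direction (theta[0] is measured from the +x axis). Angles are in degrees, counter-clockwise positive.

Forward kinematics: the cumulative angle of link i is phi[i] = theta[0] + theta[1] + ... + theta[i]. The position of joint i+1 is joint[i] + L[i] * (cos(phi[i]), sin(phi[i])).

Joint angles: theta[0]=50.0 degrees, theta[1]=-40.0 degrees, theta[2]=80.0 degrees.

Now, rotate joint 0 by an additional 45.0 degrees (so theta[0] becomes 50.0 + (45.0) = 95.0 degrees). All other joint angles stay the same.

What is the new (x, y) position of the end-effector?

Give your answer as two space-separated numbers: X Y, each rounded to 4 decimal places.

joint[0] = (0.0000, 0.0000)  (base)
link 0: phi[0] = 95 = 95 deg
  cos(95 deg) = -0.0872, sin(95 deg) = 0.9962
  joint[1] = (0.0000, 0.0000) + 2.4 * (-0.0872, 0.9962) = (0.0000 + -0.2092, 0.0000 + 2.3909) = (-0.2092, 2.3909)
link 1: phi[1] = 95 + -40 = 55 deg
  cos(55 deg) = 0.5736, sin(55 deg) = 0.8192
  joint[2] = (-0.2092, 2.3909) + 6.5 * (0.5736, 0.8192) = (-0.2092 + 3.7282, 2.3909 + 5.3245) = (3.5191, 7.7154)
link 2: phi[2] = 95 + -40 + 80 = 135 deg
  cos(135 deg) = -0.7071, sin(135 deg) = 0.7071
  joint[3] = (3.5191, 7.7154) + 4 * (-0.7071, 0.7071) = (3.5191 + -2.8284, 7.7154 + 2.8284) = (0.6906, 10.5438)
End effector: (0.6906, 10.5438)

Answer: 0.6906 10.5438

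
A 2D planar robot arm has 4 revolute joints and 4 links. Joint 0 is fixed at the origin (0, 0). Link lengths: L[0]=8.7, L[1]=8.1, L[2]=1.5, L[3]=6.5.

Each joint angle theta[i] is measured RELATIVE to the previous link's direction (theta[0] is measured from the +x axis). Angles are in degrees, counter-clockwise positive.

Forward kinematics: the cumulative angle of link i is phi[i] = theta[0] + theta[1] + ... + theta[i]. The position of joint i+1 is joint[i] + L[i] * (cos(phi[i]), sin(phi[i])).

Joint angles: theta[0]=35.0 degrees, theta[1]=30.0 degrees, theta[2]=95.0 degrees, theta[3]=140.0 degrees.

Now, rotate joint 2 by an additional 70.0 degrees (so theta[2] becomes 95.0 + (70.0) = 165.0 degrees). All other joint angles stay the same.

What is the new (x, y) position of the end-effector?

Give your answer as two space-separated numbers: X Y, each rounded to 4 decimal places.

Answer: 15.9869 12.3109

Derivation:
joint[0] = (0.0000, 0.0000)  (base)
link 0: phi[0] = 35 = 35 deg
  cos(35 deg) = 0.8192, sin(35 deg) = 0.5736
  joint[1] = (0.0000, 0.0000) + 8.7 * (0.8192, 0.5736) = (0.0000 + 7.1266, 0.0000 + 4.9901) = (7.1266, 4.9901)
link 1: phi[1] = 35 + 30 = 65 deg
  cos(65 deg) = 0.4226, sin(65 deg) = 0.9063
  joint[2] = (7.1266, 4.9901) + 8.1 * (0.4226, 0.9063) = (7.1266 + 3.4232, 4.9901 + 7.3411) = (10.5498, 12.3312)
link 2: phi[2] = 35 + 30 + 165 = 230 deg
  cos(230 deg) = -0.6428, sin(230 deg) = -0.7660
  joint[3] = (10.5498, 12.3312) + 1.5 * (-0.6428, -0.7660) = (10.5498 + -0.9642, 12.3312 + -1.1491) = (9.5856, 11.1821)
link 3: phi[3] = 35 + 30 + 165 + 140 = 370 deg
  cos(370 deg) = 0.9848, sin(370 deg) = 0.1736
  joint[4] = (9.5856, 11.1821) + 6.5 * (0.9848, 0.1736) = (9.5856 + 6.4013, 11.1821 + 1.1287) = (15.9869, 12.3109)
End effector: (15.9869, 12.3109)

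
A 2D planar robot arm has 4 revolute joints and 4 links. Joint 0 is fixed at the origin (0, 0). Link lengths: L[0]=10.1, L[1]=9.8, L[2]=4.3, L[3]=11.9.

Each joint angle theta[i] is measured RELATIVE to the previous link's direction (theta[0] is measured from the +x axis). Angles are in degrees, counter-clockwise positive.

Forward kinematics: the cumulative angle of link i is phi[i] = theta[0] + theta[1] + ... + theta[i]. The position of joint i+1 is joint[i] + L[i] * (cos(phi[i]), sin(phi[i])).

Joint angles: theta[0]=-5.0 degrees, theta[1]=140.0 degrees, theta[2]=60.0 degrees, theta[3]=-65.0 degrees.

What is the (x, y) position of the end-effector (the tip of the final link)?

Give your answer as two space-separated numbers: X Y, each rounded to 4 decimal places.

Answer: -8.6707 14.0524

Derivation:
joint[0] = (0.0000, 0.0000)  (base)
link 0: phi[0] = -5 = -5 deg
  cos(-5 deg) = 0.9962, sin(-5 deg) = -0.0872
  joint[1] = (0.0000, 0.0000) + 10.1 * (0.9962, -0.0872) = (0.0000 + 10.0616, 0.0000 + -0.8803) = (10.0616, -0.8803)
link 1: phi[1] = -5 + 140 = 135 deg
  cos(135 deg) = -0.7071, sin(135 deg) = 0.7071
  joint[2] = (10.0616, -0.8803) + 9.8 * (-0.7071, 0.7071) = (10.0616 + -6.9296, -0.8803 + 6.9296) = (3.1319, 6.0494)
link 2: phi[2] = -5 + 140 + 60 = 195 deg
  cos(195 deg) = -0.9659, sin(195 deg) = -0.2588
  joint[3] = (3.1319, 6.0494) + 4.3 * (-0.9659, -0.2588) = (3.1319 + -4.1535, 6.0494 + -1.1129) = (-1.0216, 4.9365)
link 3: phi[3] = -5 + 140 + 60 + -65 = 130 deg
  cos(130 deg) = -0.6428, sin(130 deg) = 0.7660
  joint[4] = (-1.0216, 4.9365) + 11.9 * (-0.6428, 0.7660) = (-1.0216 + -7.6492, 4.9365 + 9.1159) = (-8.6707, 14.0524)
End effector: (-8.6707, 14.0524)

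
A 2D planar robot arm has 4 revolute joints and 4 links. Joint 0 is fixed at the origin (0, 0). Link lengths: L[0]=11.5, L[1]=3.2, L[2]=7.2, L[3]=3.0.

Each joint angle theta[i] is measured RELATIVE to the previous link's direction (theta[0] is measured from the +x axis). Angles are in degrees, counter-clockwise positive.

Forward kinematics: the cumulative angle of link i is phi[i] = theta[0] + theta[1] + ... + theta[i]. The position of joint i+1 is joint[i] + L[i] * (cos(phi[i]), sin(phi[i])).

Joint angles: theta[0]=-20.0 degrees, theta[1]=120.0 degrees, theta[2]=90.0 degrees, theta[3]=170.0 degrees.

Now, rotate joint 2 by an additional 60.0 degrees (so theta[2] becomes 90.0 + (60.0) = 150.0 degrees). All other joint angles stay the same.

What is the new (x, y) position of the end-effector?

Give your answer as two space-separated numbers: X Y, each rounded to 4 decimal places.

joint[0] = (0.0000, 0.0000)  (base)
link 0: phi[0] = -20 = -20 deg
  cos(-20 deg) = 0.9397, sin(-20 deg) = -0.3420
  joint[1] = (0.0000, 0.0000) + 11.5 * (0.9397, -0.3420) = (0.0000 + 10.8065, 0.0000 + -3.9332) = (10.8065, -3.9332)
link 1: phi[1] = -20 + 120 = 100 deg
  cos(100 deg) = -0.1736, sin(100 deg) = 0.9848
  joint[2] = (10.8065, -3.9332) + 3.2 * (-0.1736, 0.9848) = (10.8065 + -0.5557, -3.9332 + 3.1514) = (10.2508, -0.7818)
link 2: phi[2] = -20 + 120 + 150 = 250 deg
  cos(250 deg) = -0.3420, sin(250 deg) = -0.9397
  joint[3] = (10.2508, -0.7818) + 7.2 * (-0.3420, -0.9397) = (10.2508 + -2.4625, -0.7818 + -6.7658) = (7.7882, -7.5476)
link 3: phi[3] = -20 + 120 + 150 + 170 = 420 deg
  cos(420 deg) = 0.5000, sin(420 deg) = 0.8660
  joint[4] = (7.7882, -7.5476) + 3 * (0.5000, 0.8660) = (7.7882 + 1.5000, -7.5476 + 2.5981) = (9.2882, -4.9496)
End effector: (9.2882, -4.9496)

Answer: 9.2882 -4.9496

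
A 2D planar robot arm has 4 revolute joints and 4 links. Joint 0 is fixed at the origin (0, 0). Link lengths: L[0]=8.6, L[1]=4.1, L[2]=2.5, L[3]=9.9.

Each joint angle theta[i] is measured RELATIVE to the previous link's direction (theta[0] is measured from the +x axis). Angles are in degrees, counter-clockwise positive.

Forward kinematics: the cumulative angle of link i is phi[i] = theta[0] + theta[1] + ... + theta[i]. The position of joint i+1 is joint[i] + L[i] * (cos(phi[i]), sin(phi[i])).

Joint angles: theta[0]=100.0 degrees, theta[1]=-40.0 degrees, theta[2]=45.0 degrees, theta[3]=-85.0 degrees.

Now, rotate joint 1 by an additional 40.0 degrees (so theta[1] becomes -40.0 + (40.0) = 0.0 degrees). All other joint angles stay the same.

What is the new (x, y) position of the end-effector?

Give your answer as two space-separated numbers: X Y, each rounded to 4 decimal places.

Answer: 0.6968 22.5147

Derivation:
joint[0] = (0.0000, 0.0000)  (base)
link 0: phi[0] = 100 = 100 deg
  cos(100 deg) = -0.1736, sin(100 deg) = 0.9848
  joint[1] = (0.0000, 0.0000) + 8.6 * (-0.1736, 0.9848) = (0.0000 + -1.4934, 0.0000 + 8.4693) = (-1.4934, 8.4693)
link 1: phi[1] = 100 + 0 = 100 deg
  cos(100 deg) = -0.1736, sin(100 deg) = 0.9848
  joint[2] = (-1.4934, 8.4693) + 4.1 * (-0.1736, 0.9848) = (-1.4934 + -0.7120, 8.4693 + 4.0377) = (-2.2053, 12.5071)
link 2: phi[2] = 100 + 0 + 45 = 145 deg
  cos(145 deg) = -0.8192, sin(145 deg) = 0.5736
  joint[3] = (-2.2053, 12.5071) + 2.5 * (-0.8192, 0.5736) = (-2.2053 + -2.0479, 12.5071 + 1.4339) = (-4.2532, 13.9410)
link 3: phi[3] = 100 + 0 + 45 + -85 = 60 deg
  cos(60 deg) = 0.5000, sin(60 deg) = 0.8660
  joint[4] = (-4.2532, 13.9410) + 9.9 * (0.5000, 0.8660) = (-4.2532 + 4.9500, 13.9410 + 8.5737) = (0.6968, 22.5147)
End effector: (0.6968, 22.5147)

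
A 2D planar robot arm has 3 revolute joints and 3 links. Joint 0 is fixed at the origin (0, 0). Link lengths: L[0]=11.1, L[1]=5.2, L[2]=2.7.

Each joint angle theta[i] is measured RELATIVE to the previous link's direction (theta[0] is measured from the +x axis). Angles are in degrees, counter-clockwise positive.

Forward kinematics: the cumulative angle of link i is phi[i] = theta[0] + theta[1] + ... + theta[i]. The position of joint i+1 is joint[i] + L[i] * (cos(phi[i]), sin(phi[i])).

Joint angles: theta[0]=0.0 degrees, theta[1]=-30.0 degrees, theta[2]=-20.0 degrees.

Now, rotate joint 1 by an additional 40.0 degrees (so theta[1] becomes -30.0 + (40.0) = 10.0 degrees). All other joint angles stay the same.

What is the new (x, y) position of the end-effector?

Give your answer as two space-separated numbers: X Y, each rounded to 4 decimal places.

Answer: 18.8800 0.4341

Derivation:
joint[0] = (0.0000, 0.0000)  (base)
link 0: phi[0] = 0 = 0 deg
  cos(0 deg) = 1.0000, sin(0 deg) = 0.0000
  joint[1] = (0.0000, 0.0000) + 11.1 * (1.0000, 0.0000) = (0.0000 + 11.1000, 0.0000 + 0.0000) = (11.1000, 0.0000)
link 1: phi[1] = 0 + 10 = 10 deg
  cos(10 deg) = 0.9848, sin(10 deg) = 0.1736
  joint[2] = (11.1000, 0.0000) + 5.2 * (0.9848, 0.1736) = (11.1000 + 5.1210, 0.0000 + 0.9030) = (16.2210, 0.9030)
link 2: phi[2] = 0 + 10 + -20 = -10 deg
  cos(-10 deg) = 0.9848, sin(-10 deg) = -0.1736
  joint[3] = (16.2210, 0.9030) + 2.7 * (0.9848, -0.1736) = (16.2210 + 2.6590, 0.9030 + -0.4689) = (18.8800, 0.4341)
End effector: (18.8800, 0.4341)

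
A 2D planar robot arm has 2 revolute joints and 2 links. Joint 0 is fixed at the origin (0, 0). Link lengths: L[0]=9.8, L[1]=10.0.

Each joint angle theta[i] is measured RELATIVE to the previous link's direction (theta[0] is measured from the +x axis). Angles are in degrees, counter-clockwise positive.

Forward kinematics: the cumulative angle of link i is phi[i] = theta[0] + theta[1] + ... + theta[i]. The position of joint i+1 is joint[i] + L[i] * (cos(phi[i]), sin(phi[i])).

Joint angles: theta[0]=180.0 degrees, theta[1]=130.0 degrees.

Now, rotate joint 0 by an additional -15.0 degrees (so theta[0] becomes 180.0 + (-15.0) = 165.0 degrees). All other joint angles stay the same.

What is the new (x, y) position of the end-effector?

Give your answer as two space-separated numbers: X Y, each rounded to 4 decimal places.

Answer: -5.2399 -6.5267

Derivation:
joint[0] = (0.0000, 0.0000)  (base)
link 0: phi[0] = 165 = 165 deg
  cos(165 deg) = -0.9659, sin(165 deg) = 0.2588
  joint[1] = (0.0000, 0.0000) + 9.8 * (-0.9659, 0.2588) = (0.0000 + -9.4661, 0.0000 + 2.5364) = (-9.4661, 2.5364)
link 1: phi[1] = 165 + 130 = 295 deg
  cos(295 deg) = 0.4226, sin(295 deg) = -0.9063
  joint[2] = (-9.4661, 2.5364) + 10 * (0.4226, -0.9063) = (-9.4661 + 4.2262, 2.5364 + -9.0631) = (-5.2399, -6.5267)
End effector: (-5.2399, -6.5267)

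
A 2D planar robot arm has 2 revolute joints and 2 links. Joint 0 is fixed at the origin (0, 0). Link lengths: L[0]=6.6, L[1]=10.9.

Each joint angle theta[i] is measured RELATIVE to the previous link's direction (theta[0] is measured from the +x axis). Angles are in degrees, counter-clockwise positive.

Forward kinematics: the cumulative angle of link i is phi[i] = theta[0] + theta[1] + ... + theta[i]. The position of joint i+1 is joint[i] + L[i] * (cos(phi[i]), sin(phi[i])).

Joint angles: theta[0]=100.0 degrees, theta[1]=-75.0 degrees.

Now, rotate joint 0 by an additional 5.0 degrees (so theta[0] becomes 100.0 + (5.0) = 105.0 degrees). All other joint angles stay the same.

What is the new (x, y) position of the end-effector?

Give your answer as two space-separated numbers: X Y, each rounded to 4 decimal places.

Answer: 7.7315 11.8251

Derivation:
joint[0] = (0.0000, 0.0000)  (base)
link 0: phi[0] = 105 = 105 deg
  cos(105 deg) = -0.2588, sin(105 deg) = 0.9659
  joint[1] = (0.0000, 0.0000) + 6.6 * (-0.2588, 0.9659) = (0.0000 + -1.7082, 0.0000 + 6.3751) = (-1.7082, 6.3751)
link 1: phi[1] = 105 + -75 = 30 deg
  cos(30 deg) = 0.8660, sin(30 deg) = 0.5000
  joint[2] = (-1.7082, 6.3751) + 10.9 * (0.8660, 0.5000) = (-1.7082 + 9.4397, 6.3751 + 5.4500) = (7.7315, 11.8251)
End effector: (7.7315, 11.8251)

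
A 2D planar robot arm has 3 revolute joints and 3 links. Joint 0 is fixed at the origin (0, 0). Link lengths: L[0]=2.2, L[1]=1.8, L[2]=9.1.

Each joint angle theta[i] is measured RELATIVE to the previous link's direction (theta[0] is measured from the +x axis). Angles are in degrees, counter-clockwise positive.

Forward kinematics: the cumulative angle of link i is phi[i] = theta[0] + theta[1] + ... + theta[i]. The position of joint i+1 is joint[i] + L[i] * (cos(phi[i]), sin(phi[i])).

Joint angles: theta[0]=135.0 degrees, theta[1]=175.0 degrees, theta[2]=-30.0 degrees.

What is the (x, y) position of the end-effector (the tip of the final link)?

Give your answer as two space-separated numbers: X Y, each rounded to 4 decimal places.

joint[0] = (0.0000, 0.0000)  (base)
link 0: phi[0] = 135 = 135 deg
  cos(135 deg) = -0.7071, sin(135 deg) = 0.7071
  joint[1] = (0.0000, 0.0000) + 2.2 * (-0.7071, 0.7071) = (0.0000 + -1.5556, 0.0000 + 1.5556) = (-1.5556, 1.5556)
link 1: phi[1] = 135 + 175 = 310 deg
  cos(310 deg) = 0.6428, sin(310 deg) = -0.7660
  joint[2] = (-1.5556, 1.5556) + 1.8 * (0.6428, -0.7660) = (-1.5556 + 1.1570, 1.5556 + -1.3789) = (-0.3986, 0.1768)
link 2: phi[2] = 135 + 175 + -30 = 280 deg
  cos(280 deg) = 0.1736, sin(280 deg) = -0.9848
  joint[3] = (-0.3986, 0.1768) + 9.1 * (0.1736, -0.9848) = (-0.3986 + 1.5802, 0.1768 + -8.9618) = (1.1816, -8.7850)
End effector: (1.1816, -8.7850)

Answer: 1.1816 -8.7850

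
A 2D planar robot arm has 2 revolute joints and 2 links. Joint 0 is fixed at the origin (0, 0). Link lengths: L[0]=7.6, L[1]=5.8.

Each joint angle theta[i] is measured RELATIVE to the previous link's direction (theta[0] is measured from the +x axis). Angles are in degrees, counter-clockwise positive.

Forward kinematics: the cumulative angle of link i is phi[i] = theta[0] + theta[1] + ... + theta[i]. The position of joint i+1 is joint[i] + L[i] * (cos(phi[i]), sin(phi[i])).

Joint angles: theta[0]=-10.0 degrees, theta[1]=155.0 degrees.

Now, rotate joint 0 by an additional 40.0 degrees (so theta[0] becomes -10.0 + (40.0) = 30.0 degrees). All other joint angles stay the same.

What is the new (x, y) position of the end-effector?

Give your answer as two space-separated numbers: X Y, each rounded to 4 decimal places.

joint[0] = (0.0000, 0.0000)  (base)
link 0: phi[0] = 30 = 30 deg
  cos(30 deg) = 0.8660, sin(30 deg) = 0.5000
  joint[1] = (0.0000, 0.0000) + 7.6 * (0.8660, 0.5000) = (0.0000 + 6.5818, 0.0000 + 3.8000) = (6.5818, 3.8000)
link 1: phi[1] = 30 + 155 = 185 deg
  cos(185 deg) = -0.9962, sin(185 deg) = -0.0872
  joint[2] = (6.5818, 3.8000) + 5.8 * (-0.9962, -0.0872) = (6.5818 + -5.7779, 3.8000 + -0.5055) = (0.8039, 3.2945)
End effector: (0.8039, 3.2945)

Answer: 0.8039 3.2945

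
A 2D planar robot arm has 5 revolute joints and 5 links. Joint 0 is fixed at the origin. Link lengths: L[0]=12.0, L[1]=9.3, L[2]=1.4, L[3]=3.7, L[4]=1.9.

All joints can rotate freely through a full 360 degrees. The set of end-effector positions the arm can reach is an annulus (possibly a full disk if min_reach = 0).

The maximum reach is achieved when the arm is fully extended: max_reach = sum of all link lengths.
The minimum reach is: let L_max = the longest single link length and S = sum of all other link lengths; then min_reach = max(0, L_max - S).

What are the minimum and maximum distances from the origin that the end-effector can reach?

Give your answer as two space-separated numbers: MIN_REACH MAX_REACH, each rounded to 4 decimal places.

Link lengths: [12.0, 9.3, 1.4, 3.7, 1.9]
max_reach = 12 + 9.3 + 1.4 + 3.7 + 1.9 = 28.3
L_max = max([12.0, 9.3, 1.4, 3.7, 1.9]) = 12
S (sum of others) = 28.3 - 12 = 16.3
min_reach = max(0, 12 - 16.3) = max(0, -4.3) = 0

Answer: 0.0000 28.3000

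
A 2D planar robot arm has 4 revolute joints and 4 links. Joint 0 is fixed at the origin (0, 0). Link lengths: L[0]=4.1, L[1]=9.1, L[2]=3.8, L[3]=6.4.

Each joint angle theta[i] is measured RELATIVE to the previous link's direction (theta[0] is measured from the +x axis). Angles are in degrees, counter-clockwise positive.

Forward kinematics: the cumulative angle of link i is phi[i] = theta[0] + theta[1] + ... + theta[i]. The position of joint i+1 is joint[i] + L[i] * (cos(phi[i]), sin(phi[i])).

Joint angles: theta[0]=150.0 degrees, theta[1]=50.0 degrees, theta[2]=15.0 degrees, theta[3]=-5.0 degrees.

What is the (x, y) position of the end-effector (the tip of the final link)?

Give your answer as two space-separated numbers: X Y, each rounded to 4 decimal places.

Answer: -20.7572 -6.4420

Derivation:
joint[0] = (0.0000, 0.0000)  (base)
link 0: phi[0] = 150 = 150 deg
  cos(150 deg) = -0.8660, sin(150 deg) = 0.5000
  joint[1] = (0.0000, 0.0000) + 4.1 * (-0.8660, 0.5000) = (0.0000 + -3.5507, 0.0000 + 2.0500) = (-3.5507, 2.0500)
link 1: phi[1] = 150 + 50 = 200 deg
  cos(200 deg) = -0.9397, sin(200 deg) = -0.3420
  joint[2] = (-3.5507, 2.0500) + 9.1 * (-0.9397, -0.3420) = (-3.5507 + -8.5512, 2.0500 + -3.1124) = (-12.1019, -1.0624)
link 2: phi[2] = 150 + 50 + 15 = 215 deg
  cos(215 deg) = -0.8192, sin(215 deg) = -0.5736
  joint[3] = (-12.1019, -1.0624) + 3.8 * (-0.8192, -0.5736) = (-12.1019 + -3.1128, -1.0624 + -2.1796) = (-15.2147, -3.2420)
link 3: phi[3] = 150 + 50 + 15 + -5 = 210 deg
  cos(210 deg) = -0.8660, sin(210 deg) = -0.5000
  joint[4] = (-15.2147, -3.2420) + 6.4 * (-0.8660, -0.5000) = (-15.2147 + -5.5426, -3.2420 + -3.2000) = (-20.7572, -6.4420)
End effector: (-20.7572, -6.4420)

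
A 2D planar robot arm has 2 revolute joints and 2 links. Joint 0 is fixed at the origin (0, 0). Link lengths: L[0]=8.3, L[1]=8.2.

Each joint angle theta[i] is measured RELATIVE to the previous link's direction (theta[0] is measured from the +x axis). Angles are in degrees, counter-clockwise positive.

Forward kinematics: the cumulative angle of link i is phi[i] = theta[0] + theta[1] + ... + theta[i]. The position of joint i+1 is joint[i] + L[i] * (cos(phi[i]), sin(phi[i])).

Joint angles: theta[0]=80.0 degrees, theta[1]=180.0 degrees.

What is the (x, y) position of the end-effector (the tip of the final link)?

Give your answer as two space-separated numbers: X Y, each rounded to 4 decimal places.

joint[0] = (0.0000, 0.0000)  (base)
link 0: phi[0] = 80 = 80 deg
  cos(80 deg) = 0.1736, sin(80 deg) = 0.9848
  joint[1] = (0.0000, 0.0000) + 8.3 * (0.1736, 0.9848) = (0.0000 + 1.4413, 0.0000 + 8.1739) = (1.4413, 8.1739)
link 1: phi[1] = 80 + 180 = 260 deg
  cos(260 deg) = -0.1736, sin(260 deg) = -0.9848
  joint[2] = (1.4413, 8.1739) + 8.2 * (-0.1736, -0.9848) = (1.4413 + -1.4239, 8.1739 + -8.0754) = (0.0174, 0.0985)
End effector: (0.0174, 0.0985)

Answer: 0.0174 0.0985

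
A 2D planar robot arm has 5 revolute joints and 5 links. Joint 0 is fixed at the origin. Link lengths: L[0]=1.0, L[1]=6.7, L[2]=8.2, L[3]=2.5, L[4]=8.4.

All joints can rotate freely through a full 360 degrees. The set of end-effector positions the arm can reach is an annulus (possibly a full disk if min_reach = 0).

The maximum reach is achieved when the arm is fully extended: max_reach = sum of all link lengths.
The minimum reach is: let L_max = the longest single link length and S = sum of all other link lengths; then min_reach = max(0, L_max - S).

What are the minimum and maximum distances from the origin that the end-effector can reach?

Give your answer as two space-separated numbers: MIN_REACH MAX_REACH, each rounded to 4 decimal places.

Link lengths: [1.0, 6.7, 8.2, 2.5, 8.4]
max_reach = 1 + 6.7 + 8.2 + 2.5 + 8.4 = 26.8
L_max = max([1.0, 6.7, 8.2, 2.5, 8.4]) = 8.4
S (sum of others) = 26.8 - 8.4 = 18.4
min_reach = max(0, 8.4 - 18.4) = max(0, -10) = 0

Answer: 0.0000 26.8000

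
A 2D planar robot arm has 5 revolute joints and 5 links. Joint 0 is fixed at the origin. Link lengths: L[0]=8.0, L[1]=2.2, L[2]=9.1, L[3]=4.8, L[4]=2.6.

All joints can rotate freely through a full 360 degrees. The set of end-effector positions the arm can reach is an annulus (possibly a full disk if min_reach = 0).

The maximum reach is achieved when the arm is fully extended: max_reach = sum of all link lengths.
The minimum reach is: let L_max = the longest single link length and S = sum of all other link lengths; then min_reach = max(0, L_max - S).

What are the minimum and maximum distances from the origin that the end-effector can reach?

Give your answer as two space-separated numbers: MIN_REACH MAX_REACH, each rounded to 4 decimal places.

Answer: 0.0000 26.7000

Derivation:
Link lengths: [8.0, 2.2, 9.1, 4.8, 2.6]
max_reach = 8 + 2.2 + 9.1 + 4.8 + 2.6 = 26.7
L_max = max([8.0, 2.2, 9.1, 4.8, 2.6]) = 9.1
S (sum of others) = 26.7 - 9.1 = 17.6
min_reach = max(0, 9.1 - 17.6) = max(0, -8.5) = 0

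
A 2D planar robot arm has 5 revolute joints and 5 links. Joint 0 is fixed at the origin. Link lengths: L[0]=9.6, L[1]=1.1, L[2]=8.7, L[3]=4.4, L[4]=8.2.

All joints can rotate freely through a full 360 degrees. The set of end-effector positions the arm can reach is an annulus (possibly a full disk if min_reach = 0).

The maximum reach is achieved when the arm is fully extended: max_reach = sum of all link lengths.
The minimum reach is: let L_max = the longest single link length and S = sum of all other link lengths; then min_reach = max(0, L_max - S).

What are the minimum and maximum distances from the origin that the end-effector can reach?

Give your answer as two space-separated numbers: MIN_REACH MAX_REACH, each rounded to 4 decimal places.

Link lengths: [9.6, 1.1, 8.7, 4.4, 8.2]
max_reach = 9.6 + 1.1 + 8.7 + 4.4 + 8.2 = 32
L_max = max([9.6, 1.1, 8.7, 4.4, 8.2]) = 9.6
S (sum of others) = 32 - 9.6 = 22.4
min_reach = max(0, 9.6 - 22.4) = max(0, -12.8) = 0

Answer: 0.0000 32.0000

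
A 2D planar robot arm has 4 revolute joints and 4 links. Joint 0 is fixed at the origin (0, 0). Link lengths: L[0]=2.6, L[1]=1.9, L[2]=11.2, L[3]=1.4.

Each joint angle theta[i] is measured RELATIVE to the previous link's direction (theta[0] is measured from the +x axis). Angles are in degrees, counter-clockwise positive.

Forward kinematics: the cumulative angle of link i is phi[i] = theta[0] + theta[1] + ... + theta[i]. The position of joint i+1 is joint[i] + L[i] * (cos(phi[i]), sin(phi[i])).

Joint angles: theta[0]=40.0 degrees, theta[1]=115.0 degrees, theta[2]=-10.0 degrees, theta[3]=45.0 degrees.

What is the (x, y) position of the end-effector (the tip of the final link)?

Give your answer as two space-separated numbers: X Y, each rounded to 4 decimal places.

Answer: -10.2835 8.6552

Derivation:
joint[0] = (0.0000, 0.0000)  (base)
link 0: phi[0] = 40 = 40 deg
  cos(40 deg) = 0.7660, sin(40 deg) = 0.6428
  joint[1] = (0.0000, 0.0000) + 2.6 * (0.7660, 0.6428) = (0.0000 + 1.9917, 0.0000 + 1.6712) = (1.9917, 1.6712)
link 1: phi[1] = 40 + 115 = 155 deg
  cos(155 deg) = -0.9063, sin(155 deg) = 0.4226
  joint[2] = (1.9917, 1.6712) + 1.9 * (-0.9063, 0.4226) = (1.9917 + -1.7220, 1.6712 + 0.8030) = (0.2697, 2.4742)
link 2: phi[2] = 40 + 115 + -10 = 145 deg
  cos(145 deg) = -0.8192, sin(145 deg) = 0.5736
  joint[3] = (0.2697, 2.4742) + 11.2 * (-0.8192, 0.5736) = (0.2697 + -9.1745, 2.4742 + 6.4241) = (-8.9048, 8.8983)
link 3: phi[3] = 40 + 115 + -10 + 45 = 190 deg
  cos(190 deg) = -0.9848, sin(190 deg) = -0.1736
  joint[4] = (-8.9048, 8.8983) + 1.4 * (-0.9848, -0.1736) = (-8.9048 + -1.3787, 8.8983 + -0.2431) = (-10.2835, 8.6552)
End effector: (-10.2835, 8.6552)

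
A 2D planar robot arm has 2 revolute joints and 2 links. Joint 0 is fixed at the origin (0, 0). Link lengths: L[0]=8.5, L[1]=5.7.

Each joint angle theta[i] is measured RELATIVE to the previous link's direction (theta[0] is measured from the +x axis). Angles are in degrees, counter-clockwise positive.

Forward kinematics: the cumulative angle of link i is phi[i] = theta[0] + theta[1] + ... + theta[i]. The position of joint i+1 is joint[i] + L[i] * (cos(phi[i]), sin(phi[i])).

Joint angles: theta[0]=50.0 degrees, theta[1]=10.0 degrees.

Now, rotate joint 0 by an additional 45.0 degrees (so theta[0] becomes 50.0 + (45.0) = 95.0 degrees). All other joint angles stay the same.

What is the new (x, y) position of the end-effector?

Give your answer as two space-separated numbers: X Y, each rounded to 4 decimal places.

Answer: -2.2161 13.9734

Derivation:
joint[0] = (0.0000, 0.0000)  (base)
link 0: phi[0] = 95 = 95 deg
  cos(95 deg) = -0.0872, sin(95 deg) = 0.9962
  joint[1] = (0.0000, 0.0000) + 8.5 * (-0.0872, 0.9962) = (0.0000 + -0.7408, 0.0000 + 8.4677) = (-0.7408, 8.4677)
link 1: phi[1] = 95 + 10 = 105 deg
  cos(105 deg) = -0.2588, sin(105 deg) = 0.9659
  joint[2] = (-0.7408, 8.4677) + 5.7 * (-0.2588, 0.9659) = (-0.7408 + -1.4753, 8.4677 + 5.5058) = (-2.2161, 13.9734)
End effector: (-2.2161, 13.9734)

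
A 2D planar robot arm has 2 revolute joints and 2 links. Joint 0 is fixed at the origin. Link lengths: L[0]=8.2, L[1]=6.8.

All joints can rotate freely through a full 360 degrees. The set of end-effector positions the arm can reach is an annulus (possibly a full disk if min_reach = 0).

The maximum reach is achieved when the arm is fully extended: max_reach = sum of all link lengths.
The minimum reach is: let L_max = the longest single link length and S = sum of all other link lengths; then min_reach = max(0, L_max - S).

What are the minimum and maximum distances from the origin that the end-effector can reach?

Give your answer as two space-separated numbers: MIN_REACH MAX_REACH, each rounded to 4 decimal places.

Answer: 1.4000 15.0000

Derivation:
Link lengths: [8.2, 6.8]
max_reach = 8.2 + 6.8 = 15
L_max = max([8.2, 6.8]) = 8.2
S (sum of others) = 15 - 8.2 = 6.8
min_reach = max(0, 8.2 - 6.8) = max(0, 1.4) = 1.4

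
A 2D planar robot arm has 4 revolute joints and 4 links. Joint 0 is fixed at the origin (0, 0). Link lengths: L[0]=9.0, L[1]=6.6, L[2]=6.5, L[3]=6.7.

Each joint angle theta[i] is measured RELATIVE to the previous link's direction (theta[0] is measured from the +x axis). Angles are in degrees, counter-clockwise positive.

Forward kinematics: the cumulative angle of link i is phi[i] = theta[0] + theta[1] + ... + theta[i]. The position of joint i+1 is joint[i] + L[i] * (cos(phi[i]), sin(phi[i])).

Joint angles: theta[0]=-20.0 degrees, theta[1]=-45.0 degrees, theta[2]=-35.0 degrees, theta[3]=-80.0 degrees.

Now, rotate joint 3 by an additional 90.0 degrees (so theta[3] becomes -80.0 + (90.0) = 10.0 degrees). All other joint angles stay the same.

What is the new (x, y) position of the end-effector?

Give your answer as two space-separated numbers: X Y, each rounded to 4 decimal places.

joint[0] = (0.0000, 0.0000)  (base)
link 0: phi[0] = -20 = -20 deg
  cos(-20 deg) = 0.9397, sin(-20 deg) = -0.3420
  joint[1] = (0.0000, 0.0000) + 9 * (0.9397, -0.3420) = (0.0000 + 8.4572, 0.0000 + -3.0782) = (8.4572, -3.0782)
link 1: phi[1] = -20 + -45 = -65 deg
  cos(-65 deg) = 0.4226, sin(-65 deg) = -0.9063
  joint[2] = (8.4572, -3.0782) + 6.6 * (0.4226, -0.9063) = (8.4572 + 2.7893, -3.0782 + -5.9816) = (11.2465, -9.0598)
link 2: phi[2] = -20 + -45 + -35 = -100 deg
  cos(-100 deg) = -0.1736, sin(-100 deg) = -0.9848
  joint[3] = (11.2465, -9.0598) + 6.5 * (-0.1736, -0.9848) = (11.2465 + -1.1287, -9.0598 + -6.4013) = (10.1178, -15.4611)
link 3: phi[3] = -20 + -45 + -35 + 10 = -90 deg
  cos(-90 deg) = 0.0000, sin(-90 deg) = -1.0000
  joint[4] = (10.1178, -15.4611) + 6.7 * (0.0000, -1.0000) = (10.1178 + 0.0000, -15.4611 + -6.7000) = (10.1178, -22.1611)
End effector: (10.1178, -22.1611)

Answer: 10.1178 -22.1611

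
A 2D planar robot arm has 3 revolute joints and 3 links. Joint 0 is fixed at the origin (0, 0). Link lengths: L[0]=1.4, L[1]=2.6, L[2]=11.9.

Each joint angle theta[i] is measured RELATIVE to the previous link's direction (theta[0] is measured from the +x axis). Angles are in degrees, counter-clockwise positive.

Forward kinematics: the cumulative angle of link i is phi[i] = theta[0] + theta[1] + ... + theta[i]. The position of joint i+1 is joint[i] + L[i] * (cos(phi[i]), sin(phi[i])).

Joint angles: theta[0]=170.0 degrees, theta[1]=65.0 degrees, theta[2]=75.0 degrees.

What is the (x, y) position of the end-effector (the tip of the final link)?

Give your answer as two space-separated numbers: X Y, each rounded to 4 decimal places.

Answer: 4.7791 -11.0026

Derivation:
joint[0] = (0.0000, 0.0000)  (base)
link 0: phi[0] = 170 = 170 deg
  cos(170 deg) = -0.9848, sin(170 deg) = 0.1736
  joint[1] = (0.0000, 0.0000) + 1.4 * (-0.9848, 0.1736) = (0.0000 + -1.3787, 0.0000 + 0.2431) = (-1.3787, 0.2431)
link 1: phi[1] = 170 + 65 = 235 deg
  cos(235 deg) = -0.5736, sin(235 deg) = -0.8192
  joint[2] = (-1.3787, 0.2431) + 2.6 * (-0.5736, -0.8192) = (-1.3787 + -1.4913, 0.2431 + -2.1298) = (-2.8700, -1.8867)
link 2: phi[2] = 170 + 65 + 75 = 310 deg
  cos(310 deg) = 0.6428, sin(310 deg) = -0.7660
  joint[3] = (-2.8700, -1.8867) + 11.9 * (0.6428, -0.7660) = (-2.8700 + 7.6492, -1.8867 + -9.1159) = (4.7791, -11.0026)
End effector: (4.7791, -11.0026)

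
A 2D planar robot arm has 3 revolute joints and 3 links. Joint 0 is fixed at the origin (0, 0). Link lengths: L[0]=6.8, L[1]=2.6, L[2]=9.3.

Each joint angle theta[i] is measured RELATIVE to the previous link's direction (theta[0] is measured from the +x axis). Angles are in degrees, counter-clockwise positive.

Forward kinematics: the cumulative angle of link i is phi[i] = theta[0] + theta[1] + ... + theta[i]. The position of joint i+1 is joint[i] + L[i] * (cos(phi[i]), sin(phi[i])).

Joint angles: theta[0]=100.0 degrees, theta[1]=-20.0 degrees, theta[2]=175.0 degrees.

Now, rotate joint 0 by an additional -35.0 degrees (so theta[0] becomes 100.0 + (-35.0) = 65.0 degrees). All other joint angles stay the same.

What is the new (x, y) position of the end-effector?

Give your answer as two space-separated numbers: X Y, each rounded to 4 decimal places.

joint[0] = (0.0000, 0.0000)  (base)
link 0: phi[0] = 65 = 65 deg
  cos(65 deg) = 0.4226, sin(65 deg) = 0.9063
  joint[1] = (0.0000, 0.0000) + 6.8 * (0.4226, 0.9063) = (0.0000 + 2.8738, 0.0000 + 6.1629) = (2.8738, 6.1629)
link 1: phi[1] = 65 + -20 = 45 deg
  cos(45 deg) = 0.7071, sin(45 deg) = 0.7071
  joint[2] = (2.8738, 6.1629) + 2.6 * (0.7071, 0.7071) = (2.8738 + 1.8385, 6.1629 + 1.8385) = (4.7123, 8.0014)
link 2: phi[2] = 65 + -20 + 175 = 220 deg
  cos(220 deg) = -0.7660, sin(220 deg) = -0.6428
  joint[3] = (4.7123, 8.0014) + 9.3 * (-0.7660, -0.6428) = (4.7123 + -7.1242, 8.0014 + -5.9779) = (-2.4119, 2.0234)
End effector: (-2.4119, 2.0234)

Answer: -2.4119 2.0234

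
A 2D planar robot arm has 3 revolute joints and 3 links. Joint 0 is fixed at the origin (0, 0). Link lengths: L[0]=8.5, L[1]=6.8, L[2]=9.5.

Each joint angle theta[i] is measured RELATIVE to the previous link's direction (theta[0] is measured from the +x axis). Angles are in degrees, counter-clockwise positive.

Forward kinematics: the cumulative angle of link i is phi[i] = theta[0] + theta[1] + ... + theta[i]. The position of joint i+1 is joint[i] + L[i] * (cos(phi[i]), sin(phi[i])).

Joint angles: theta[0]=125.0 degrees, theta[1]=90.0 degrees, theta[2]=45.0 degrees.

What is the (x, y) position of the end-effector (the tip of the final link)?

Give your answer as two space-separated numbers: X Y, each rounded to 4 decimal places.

Answer: -12.0953 -6.2932

Derivation:
joint[0] = (0.0000, 0.0000)  (base)
link 0: phi[0] = 125 = 125 deg
  cos(125 deg) = -0.5736, sin(125 deg) = 0.8192
  joint[1] = (0.0000, 0.0000) + 8.5 * (-0.5736, 0.8192) = (0.0000 + -4.8754, 0.0000 + 6.9628) = (-4.8754, 6.9628)
link 1: phi[1] = 125 + 90 = 215 deg
  cos(215 deg) = -0.8192, sin(215 deg) = -0.5736
  joint[2] = (-4.8754, 6.9628) + 6.8 * (-0.8192, -0.5736) = (-4.8754 + -5.5702, 6.9628 + -3.9003) = (-10.4456, 3.0625)
link 2: phi[2] = 125 + 90 + 45 = 260 deg
  cos(260 deg) = -0.1736, sin(260 deg) = -0.9848
  joint[3] = (-10.4456, 3.0625) + 9.5 * (-0.1736, -0.9848) = (-10.4456 + -1.6497, 3.0625 + -9.3557) = (-12.0953, -6.2932)
End effector: (-12.0953, -6.2932)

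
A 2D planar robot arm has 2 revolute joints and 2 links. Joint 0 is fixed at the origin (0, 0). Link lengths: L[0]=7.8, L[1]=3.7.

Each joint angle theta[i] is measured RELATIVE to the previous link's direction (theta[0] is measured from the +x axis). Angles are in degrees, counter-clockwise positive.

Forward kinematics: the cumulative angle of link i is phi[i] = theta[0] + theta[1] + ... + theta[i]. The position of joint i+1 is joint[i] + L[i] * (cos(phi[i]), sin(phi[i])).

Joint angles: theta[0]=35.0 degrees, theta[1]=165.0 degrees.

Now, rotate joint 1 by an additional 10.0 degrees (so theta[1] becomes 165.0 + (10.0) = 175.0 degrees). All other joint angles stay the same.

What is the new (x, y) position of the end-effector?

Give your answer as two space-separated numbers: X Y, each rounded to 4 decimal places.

joint[0] = (0.0000, 0.0000)  (base)
link 0: phi[0] = 35 = 35 deg
  cos(35 deg) = 0.8192, sin(35 deg) = 0.5736
  joint[1] = (0.0000, 0.0000) + 7.8 * (0.8192, 0.5736) = (0.0000 + 6.3894, 0.0000 + 4.4739) = (6.3894, 4.4739)
link 1: phi[1] = 35 + 175 = 210 deg
  cos(210 deg) = -0.8660, sin(210 deg) = -0.5000
  joint[2] = (6.3894, 4.4739) + 3.7 * (-0.8660, -0.5000) = (6.3894 + -3.2043, 4.4739 + -1.8500) = (3.1851, 2.6239)
End effector: (3.1851, 2.6239)

Answer: 3.1851 2.6239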